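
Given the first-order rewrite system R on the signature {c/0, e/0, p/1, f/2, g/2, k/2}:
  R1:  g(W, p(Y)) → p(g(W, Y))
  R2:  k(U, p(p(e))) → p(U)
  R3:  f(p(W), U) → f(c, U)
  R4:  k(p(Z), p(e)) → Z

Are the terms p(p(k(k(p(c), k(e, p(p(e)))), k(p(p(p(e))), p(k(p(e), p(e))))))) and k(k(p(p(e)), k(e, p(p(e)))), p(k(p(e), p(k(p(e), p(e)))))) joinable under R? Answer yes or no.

no — NF(t₁) = p(p(p(c))), NF(t₂) = e

Reduce t₁ = p(p(k(k(p(c), k(e, p(p(e)))), k(p(p(p(e))), p(k(p(e), p(e))))))):
1. p(p(k(k(p(c), k(e, p(p(e)))), k(p(p(p(e))), p(k(p(e), p(e)))))))  →  p(p(k(k(p(c), p(e)), k(p(p(p(e))), p(k(p(e), p(e)))))))   [R2 at 1.1.1.2]
2. p(p(k(k(p(c), p(e)), k(p(p(p(e))), p(k(p(e), p(e)))))))  →  p(p(k(c, k(p(p(p(e))), p(k(p(e), p(e)))))))   [R4 at 1.1.1]
3. p(p(k(c, k(p(p(p(e))), p(k(p(e), p(e)))))))  →  p(p(k(c, k(p(p(p(e))), p(e)))))   [R4 at 1.1.2.2.1]
4. p(p(k(c, k(p(p(p(e))), p(e)))))  →  p(p(k(c, p(p(e)))))   [R4 at 1.1.2]
5. p(p(k(c, p(p(e)))))  →  p(p(p(c)))   [R2 at 1.1]

Reduce t₂ = k(k(p(p(e)), k(e, p(p(e)))), p(k(p(e), p(k(p(e), p(e)))))):
1. k(k(p(p(e)), k(e, p(p(e)))), p(k(p(e), p(k(p(e), p(e))))))  →  k(k(p(p(e)), p(e)), p(k(p(e), p(k(p(e), p(e))))))   [R2 at 1.2]
2. k(k(p(p(e)), p(e)), p(k(p(e), p(k(p(e), p(e))))))  →  k(p(e), p(k(p(e), p(k(p(e), p(e))))))   [R4 at 1]
3. k(p(e), p(k(p(e), p(k(p(e), p(e))))))  →  k(p(e), p(k(p(e), p(e))))   [R4 at 2.1.2.1]
4. k(p(e), p(k(p(e), p(e))))  →  k(p(e), p(e))   [R4 at 2.1]
5. k(p(e), p(e))  →  e   [R4 at ε]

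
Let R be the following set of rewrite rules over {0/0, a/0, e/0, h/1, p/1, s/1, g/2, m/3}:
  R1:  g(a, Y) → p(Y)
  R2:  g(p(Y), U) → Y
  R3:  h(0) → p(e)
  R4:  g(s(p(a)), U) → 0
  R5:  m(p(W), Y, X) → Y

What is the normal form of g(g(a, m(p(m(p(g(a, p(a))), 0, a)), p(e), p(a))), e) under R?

1. g(g(a, m(p(m(p(g(a, p(a))), 0, a)), p(e), p(a))), e)  →  g(p(m(p(m(p(g(a, p(a))), 0, a)), p(e), p(a))), e)   [R1 at 1]
2. g(p(m(p(m(p(g(a, p(a))), 0, a)), p(e), p(a))), e)  →  m(p(m(p(g(a, p(a))), 0, a)), p(e), p(a))   [R2 at ε]
3. m(p(m(p(g(a, p(a))), 0, a)), p(e), p(a))  →  p(e)   [R5 at ε]

p(e)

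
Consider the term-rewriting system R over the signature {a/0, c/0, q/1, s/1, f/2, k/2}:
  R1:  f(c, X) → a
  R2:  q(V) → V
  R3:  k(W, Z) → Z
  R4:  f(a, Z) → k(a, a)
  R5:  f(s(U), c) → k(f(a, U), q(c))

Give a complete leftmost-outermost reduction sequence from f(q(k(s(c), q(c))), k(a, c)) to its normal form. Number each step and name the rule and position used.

1. f(q(k(s(c), q(c))), k(a, c))  →  f(k(s(c), q(c)), k(a, c))   [R2 at 1]
2. f(k(s(c), q(c)), k(a, c))  →  f(q(c), k(a, c))   [R3 at 1]
3. f(q(c), k(a, c))  →  f(c, k(a, c))   [R2 at 1]
4. f(c, k(a, c))  →  a   [R1 at ε]

a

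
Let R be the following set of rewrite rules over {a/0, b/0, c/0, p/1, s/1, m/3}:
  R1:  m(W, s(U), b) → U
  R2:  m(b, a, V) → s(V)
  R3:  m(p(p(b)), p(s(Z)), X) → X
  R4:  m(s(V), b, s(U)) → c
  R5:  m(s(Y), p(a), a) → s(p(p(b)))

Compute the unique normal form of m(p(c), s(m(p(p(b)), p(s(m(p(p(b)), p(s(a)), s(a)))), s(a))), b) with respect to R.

1. m(p(c), s(m(p(p(b)), p(s(m(p(p(b)), p(s(a)), s(a)))), s(a))), b)  →  m(p(p(b)), p(s(m(p(p(b)), p(s(a)), s(a)))), s(a))   [R1 at ε]
2. m(p(p(b)), p(s(m(p(p(b)), p(s(a)), s(a)))), s(a))  →  s(a)   [R3 at ε]

s(a)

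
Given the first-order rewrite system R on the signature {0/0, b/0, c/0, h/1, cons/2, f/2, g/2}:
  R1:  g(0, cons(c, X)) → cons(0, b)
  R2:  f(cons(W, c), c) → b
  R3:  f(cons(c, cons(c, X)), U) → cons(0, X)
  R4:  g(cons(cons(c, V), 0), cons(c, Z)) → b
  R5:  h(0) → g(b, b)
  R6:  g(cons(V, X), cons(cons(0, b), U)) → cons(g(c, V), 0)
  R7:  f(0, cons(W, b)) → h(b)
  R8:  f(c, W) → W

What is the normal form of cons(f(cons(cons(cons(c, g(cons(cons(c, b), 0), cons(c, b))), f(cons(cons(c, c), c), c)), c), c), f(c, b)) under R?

1. cons(f(cons(cons(cons(c, g(cons(cons(c, b), 0), cons(c, b))), f(cons(cons(c, c), c), c)), c), c), f(c, b))  →  cons(b, f(c, b))   [R2 at 1]
2. cons(b, f(c, b))  →  cons(b, b)   [R8 at 2]

cons(b, b)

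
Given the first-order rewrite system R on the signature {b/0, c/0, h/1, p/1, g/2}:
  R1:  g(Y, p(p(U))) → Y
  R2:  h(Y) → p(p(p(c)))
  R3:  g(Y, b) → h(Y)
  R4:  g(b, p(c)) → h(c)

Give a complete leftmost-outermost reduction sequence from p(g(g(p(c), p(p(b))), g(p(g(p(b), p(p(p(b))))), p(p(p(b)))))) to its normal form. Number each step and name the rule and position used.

p(p(c))

1. p(g(g(p(c), p(p(b))), g(p(g(p(b), p(p(p(b))))), p(p(p(b))))))  →  p(g(p(c), g(p(g(p(b), p(p(p(b))))), p(p(p(b))))))   [R1 at 1.1]
2. p(g(p(c), g(p(g(p(b), p(p(p(b))))), p(p(p(b))))))  →  p(g(p(c), p(g(p(b), p(p(p(b)))))))   [R1 at 1.2]
3. p(g(p(c), p(g(p(b), p(p(p(b)))))))  →  p(g(p(c), p(p(b))))   [R1 at 1.2.1]
4. p(g(p(c), p(p(b))))  →  p(p(c))   [R1 at 1]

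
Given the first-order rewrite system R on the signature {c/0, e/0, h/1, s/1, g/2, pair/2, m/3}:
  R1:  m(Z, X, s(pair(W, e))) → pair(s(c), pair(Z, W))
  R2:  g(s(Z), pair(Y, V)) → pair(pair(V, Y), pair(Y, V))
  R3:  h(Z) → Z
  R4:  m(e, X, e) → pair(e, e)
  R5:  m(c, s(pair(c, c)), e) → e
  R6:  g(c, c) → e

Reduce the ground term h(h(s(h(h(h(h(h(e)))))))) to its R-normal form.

s(e)

1. h(h(s(h(h(h(h(h(e))))))))  →  h(s(h(h(h(h(h(e)))))))   [R3 at ε]
2. h(s(h(h(h(h(h(e)))))))  →  s(h(h(h(h(h(e))))))   [R3 at ε]
3. s(h(h(h(h(h(e))))))  →  s(h(h(h(h(e)))))   [R3 at 1]
4. s(h(h(h(h(e)))))  →  s(h(h(h(e))))   [R3 at 1]
5. s(h(h(h(e))))  →  s(h(h(e)))   [R3 at 1]
6. s(h(h(e)))  →  s(h(e))   [R3 at 1]
7. s(h(e))  →  s(e)   [R3 at 1]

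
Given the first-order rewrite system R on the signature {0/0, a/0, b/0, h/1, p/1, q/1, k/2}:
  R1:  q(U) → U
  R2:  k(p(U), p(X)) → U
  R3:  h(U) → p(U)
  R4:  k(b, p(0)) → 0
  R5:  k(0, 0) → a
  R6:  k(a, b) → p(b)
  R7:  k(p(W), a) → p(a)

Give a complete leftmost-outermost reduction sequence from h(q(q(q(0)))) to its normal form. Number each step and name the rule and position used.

1. h(q(q(q(0))))  →  p(q(q(q(0))))   [R3 at ε]
2. p(q(q(q(0))))  →  p(q(q(0)))   [R1 at 1]
3. p(q(q(0)))  →  p(q(0))   [R1 at 1]
4. p(q(0))  →  p(0)   [R1 at 1]

p(0)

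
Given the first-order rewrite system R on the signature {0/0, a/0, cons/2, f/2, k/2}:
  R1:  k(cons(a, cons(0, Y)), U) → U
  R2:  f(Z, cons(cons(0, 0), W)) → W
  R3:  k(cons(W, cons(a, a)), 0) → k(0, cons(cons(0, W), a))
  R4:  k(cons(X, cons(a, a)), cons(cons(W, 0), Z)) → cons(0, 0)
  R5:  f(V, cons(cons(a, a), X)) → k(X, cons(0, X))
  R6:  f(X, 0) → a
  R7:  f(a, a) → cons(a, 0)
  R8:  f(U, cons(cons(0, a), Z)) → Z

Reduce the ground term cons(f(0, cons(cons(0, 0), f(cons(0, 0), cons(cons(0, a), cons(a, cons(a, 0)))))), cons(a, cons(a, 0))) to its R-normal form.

cons(cons(a, cons(a, 0)), cons(a, cons(a, 0)))

1. cons(f(0, cons(cons(0, 0), f(cons(0, 0), cons(cons(0, a), cons(a, cons(a, 0)))))), cons(a, cons(a, 0)))  →  cons(f(cons(0, 0), cons(cons(0, a), cons(a, cons(a, 0)))), cons(a, cons(a, 0)))   [R2 at 1]
2. cons(f(cons(0, 0), cons(cons(0, a), cons(a, cons(a, 0)))), cons(a, cons(a, 0)))  →  cons(cons(a, cons(a, 0)), cons(a, cons(a, 0)))   [R8 at 1]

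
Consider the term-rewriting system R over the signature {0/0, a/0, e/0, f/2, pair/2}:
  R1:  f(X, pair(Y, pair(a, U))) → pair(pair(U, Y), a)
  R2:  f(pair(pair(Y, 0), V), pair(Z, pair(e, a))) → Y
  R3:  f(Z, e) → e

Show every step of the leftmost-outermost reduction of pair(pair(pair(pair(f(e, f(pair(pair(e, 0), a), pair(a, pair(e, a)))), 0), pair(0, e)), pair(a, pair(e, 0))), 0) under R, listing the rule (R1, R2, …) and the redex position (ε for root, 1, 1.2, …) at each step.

pair(pair(pair(pair(e, 0), pair(0, e)), pair(a, pair(e, 0))), 0)

1. pair(pair(pair(pair(f(e, f(pair(pair(e, 0), a), pair(a, pair(e, a)))), 0), pair(0, e)), pair(a, pair(e, 0))), 0)  →  pair(pair(pair(pair(f(e, e), 0), pair(0, e)), pair(a, pair(e, 0))), 0)   [R2 at 1.1.1.1.2]
2. pair(pair(pair(pair(f(e, e), 0), pair(0, e)), pair(a, pair(e, 0))), 0)  →  pair(pair(pair(pair(e, 0), pair(0, e)), pair(a, pair(e, 0))), 0)   [R3 at 1.1.1.1]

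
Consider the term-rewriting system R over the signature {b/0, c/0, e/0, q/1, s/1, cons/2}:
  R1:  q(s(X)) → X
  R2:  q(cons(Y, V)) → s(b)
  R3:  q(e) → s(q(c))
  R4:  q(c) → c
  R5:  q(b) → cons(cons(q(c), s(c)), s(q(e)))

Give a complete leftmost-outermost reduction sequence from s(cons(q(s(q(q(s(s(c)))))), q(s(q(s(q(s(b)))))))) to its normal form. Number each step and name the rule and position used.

s(cons(c, b))

1. s(cons(q(s(q(q(s(s(c)))))), q(s(q(s(q(s(b))))))))  →  s(cons(q(q(s(s(c)))), q(s(q(s(q(s(b))))))))   [R1 at 1.1]
2. s(cons(q(q(s(s(c)))), q(s(q(s(q(s(b))))))))  →  s(cons(q(s(c)), q(s(q(s(q(s(b))))))))   [R1 at 1.1.1]
3. s(cons(q(s(c)), q(s(q(s(q(s(b))))))))  →  s(cons(c, q(s(q(s(q(s(b))))))))   [R1 at 1.1]
4. s(cons(c, q(s(q(s(q(s(b))))))))  →  s(cons(c, q(s(q(s(b))))))   [R1 at 1.2]
5. s(cons(c, q(s(q(s(b))))))  →  s(cons(c, q(s(b))))   [R1 at 1.2]
6. s(cons(c, q(s(b))))  →  s(cons(c, b))   [R1 at 1.2]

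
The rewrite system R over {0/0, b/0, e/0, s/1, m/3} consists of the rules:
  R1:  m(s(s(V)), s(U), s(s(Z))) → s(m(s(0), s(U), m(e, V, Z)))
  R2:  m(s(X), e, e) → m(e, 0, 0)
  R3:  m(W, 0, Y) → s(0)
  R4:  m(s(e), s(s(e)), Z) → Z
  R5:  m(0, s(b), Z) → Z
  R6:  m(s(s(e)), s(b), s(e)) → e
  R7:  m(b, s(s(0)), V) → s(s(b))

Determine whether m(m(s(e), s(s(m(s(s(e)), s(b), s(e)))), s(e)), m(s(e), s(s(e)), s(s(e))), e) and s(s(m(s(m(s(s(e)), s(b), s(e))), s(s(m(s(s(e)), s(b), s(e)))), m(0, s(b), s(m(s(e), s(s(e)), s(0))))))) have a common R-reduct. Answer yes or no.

no — NF(t₁) = e, NF(t₂) = s(s(s(s(0))))

Reduce t₁ = m(m(s(e), s(s(m(s(s(e)), s(b), s(e)))), s(e)), m(s(e), s(s(e)), s(s(e))), e):
1. m(m(s(e), s(s(m(s(s(e)), s(b), s(e)))), s(e)), m(s(e), s(s(e)), s(s(e))), e)  →  m(m(s(e), s(s(e)), s(e)), m(s(e), s(s(e)), s(s(e))), e)   [R6 at 1.2.1.1]
2. m(m(s(e), s(s(e)), s(e)), m(s(e), s(s(e)), s(s(e))), e)  →  m(s(e), m(s(e), s(s(e)), s(s(e))), e)   [R4 at 1]
3. m(s(e), m(s(e), s(s(e)), s(s(e))), e)  →  m(s(e), s(s(e)), e)   [R4 at 2]
4. m(s(e), s(s(e)), e)  →  e   [R4 at ε]

Reduce t₂ = s(s(m(s(m(s(s(e)), s(b), s(e))), s(s(m(s(s(e)), s(b), s(e)))), m(0, s(b), s(m(s(e), s(s(e)), s(0))))))):
1. s(s(m(s(m(s(s(e)), s(b), s(e))), s(s(m(s(s(e)), s(b), s(e)))), m(0, s(b), s(m(s(e), s(s(e)), s(0)))))))  →  s(s(m(s(e), s(s(m(s(s(e)), s(b), s(e)))), m(0, s(b), s(m(s(e), s(s(e)), s(0)))))))   [R6 at 1.1.1.1]
2. s(s(m(s(e), s(s(m(s(s(e)), s(b), s(e)))), m(0, s(b), s(m(s(e), s(s(e)), s(0)))))))  →  s(s(m(s(e), s(s(e)), m(0, s(b), s(m(s(e), s(s(e)), s(0)))))))   [R6 at 1.1.2.1.1]
3. s(s(m(s(e), s(s(e)), m(0, s(b), s(m(s(e), s(s(e)), s(0)))))))  →  s(s(m(0, s(b), s(m(s(e), s(s(e)), s(0))))))   [R4 at 1.1]
4. s(s(m(0, s(b), s(m(s(e), s(s(e)), s(0))))))  →  s(s(s(m(s(e), s(s(e)), s(0)))))   [R5 at 1.1]
5. s(s(s(m(s(e), s(s(e)), s(0)))))  →  s(s(s(s(0))))   [R4 at 1.1.1]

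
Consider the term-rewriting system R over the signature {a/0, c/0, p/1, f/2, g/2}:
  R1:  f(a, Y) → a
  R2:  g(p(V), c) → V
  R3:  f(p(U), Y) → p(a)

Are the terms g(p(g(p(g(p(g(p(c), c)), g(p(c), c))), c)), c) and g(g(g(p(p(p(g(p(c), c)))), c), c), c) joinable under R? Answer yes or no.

yes — NF(t₁) = c, NF(t₂) = c

Reduce t₁ = g(p(g(p(g(p(g(p(c), c)), g(p(c), c))), c)), c):
1. g(p(g(p(g(p(g(p(c), c)), g(p(c), c))), c)), c)  →  g(p(g(p(g(p(c), c)), g(p(c), c))), c)   [R2 at ε]
2. g(p(g(p(g(p(c), c)), g(p(c), c))), c)  →  g(p(g(p(c), c)), g(p(c), c))   [R2 at ε]
3. g(p(g(p(c), c)), g(p(c), c))  →  g(p(c), g(p(c), c))   [R2 at 1.1]
4. g(p(c), g(p(c), c))  →  g(p(c), c)   [R2 at 2]
5. g(p(c), c)  →  c   [R2 at ε]

Reduce t₂ = g(g(g(p(p(p(g(p(c), c)))), c), c), c):
1. g(g(g(p(p(p(g(p(c), c)))), c), c), c)  →  g(g(p(p(g(p(c), c))), c), c)   [R2 at 1.1]
2. g(g(p(p(g(p(c), c))), c), c)  →  g(p(g(p(c), c)), c)   [R2 at 1]
3. g(p(g(p(c), c)), c)  →  g(p(c), c)   [R2 at ε]
4. g(p(c), c)  →  c   [R2 at ε]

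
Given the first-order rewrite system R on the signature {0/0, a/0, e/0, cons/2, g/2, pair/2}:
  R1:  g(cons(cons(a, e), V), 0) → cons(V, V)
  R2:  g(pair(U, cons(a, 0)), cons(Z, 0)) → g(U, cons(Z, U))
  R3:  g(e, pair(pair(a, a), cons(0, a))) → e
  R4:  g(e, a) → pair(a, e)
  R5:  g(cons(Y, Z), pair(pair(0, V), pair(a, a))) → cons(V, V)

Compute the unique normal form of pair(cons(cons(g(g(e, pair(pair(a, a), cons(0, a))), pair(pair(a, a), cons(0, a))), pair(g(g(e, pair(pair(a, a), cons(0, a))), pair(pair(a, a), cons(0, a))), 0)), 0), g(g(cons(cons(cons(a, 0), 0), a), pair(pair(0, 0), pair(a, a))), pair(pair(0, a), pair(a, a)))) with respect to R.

1. pair(cons(cons(g(g(e, pair(pair(a, a), cons(0, a))), pair(pair(a, a), cons(0, a))), pair(g(g(e, pair(pair(a, a), cons(0, a))), pair(pair(a, a), cons(0, a))), 0)), 0), g(g(cons(cons(cons(a, 0), 0), a), pair(pair(0, 0), pair(a, a))), pair(pair(0, a), pair(a, a))))  →  pair(cons(cons(g(e, pair(pair(a, a), cons(0, a))), pair(g(g(e, pair(pair(a, a), cons(0, a))), pair(pair(a, a), cons(0, a))), 0)), 0), g(g(cons(cons(cons(a, 0), 0), a), pair(pair(0, 0), pair(a, a))), pair(pair(0, a), pair(a, a))))   [R3 at 1.1.1.1]
2. pair(cons(cons(g(e, pair(pair(a, a), cons(0, a))), pair(g(g(e, pair(pair(a, a), cons(0, a))), pair(pair(a, a), cons(0, a))), 0)), 0), g(g(cons(cons(cons(a, 0), 0), a), pair(pair(0, 0), pair(a, a))), pair(pair(0, a), pair(a, a))))  →  pair(cons(cons(e, pair(g(g(e, pair(pair(a, a), cons(0, a))), pair(pair(a, a), cons(0, a))), 0)), 0), g(g(cons(cons(cons(a, 0), 0), a), pair(pair(0, 0), pair(a, a))), pair(pair(0, a), pair(a, a))))   [R3 at 1.1.1]
3. pair(cons(cons(e, pair(g(g(e, pair(pair(a, a), cons(0, a))), pair(pair(a, a), cons(0, a))), 0)), 0), g(g(cons(cons(cons(a, 0), 0), a), pair(pair(0, 0), pair(a, a))), pair(pair(0, a), pair(a, a))))  →  pair(cons(cons(e, pair(g(e, pair(pair(a, a), cons(0, a))), 0)), 0), g(g(cons(cons(cons(a, 0), 0), a), pair(pair(0, 0), pair(a, a))), pair(pair(0, a), pair(a, a))))   [R3 at 1.1.2.1.1]
4. pair(cons(cons(e, pair(g(e, pair(pair(a, a), cons(0, a))), 0)), 0), g(g(cons(cons(cons(a, 0), 0), a), pair(pair(0, 0), pair(a, a))), pair(pair(0, a), pair(a, a))))  →  pair(cons(cons(e, pair(e, 0)), 0), g(g(cons(cons(cons(a, 0), 0), a), pair(pair(0, 0), pair(a, a))), pair(pair(0, a), pair(a, a))))   [R3 at 1.1.2.1]
5. pair(cons(cons(e, pair(e, 0)), 0), g(g(cons(cons(cons(a, 0), 0), a), pair(pair(0, 0), pair(a, a))), pair(pair(0, a), pair(a, a))))  →  pair(cons(cons(e, pair(e, 0)), 0), g(cons(0, 0), pair(pair(0, a), pair(a, a))))   [R5 at 2.1]
6. pair(cons(cons(e, pair(e, 0)), 0), g(cons(0, 0), pair(pair(0, a), pair(a, a))))  →  pair(cons(cons(e, pair(e, 0)), 0), cons(a, a))   [R5 at 2]

pair(cons(cons(e, pair(e, 0)), 0), cons(a, a))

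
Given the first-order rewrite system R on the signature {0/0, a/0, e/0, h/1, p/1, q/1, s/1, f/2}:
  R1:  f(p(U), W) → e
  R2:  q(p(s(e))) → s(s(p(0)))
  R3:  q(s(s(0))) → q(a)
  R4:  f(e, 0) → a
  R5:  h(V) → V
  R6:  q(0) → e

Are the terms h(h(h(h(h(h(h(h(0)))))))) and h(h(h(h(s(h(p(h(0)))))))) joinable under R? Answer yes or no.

Reduce t₁ = h(h(h(h(h(h(h(h(0)))))))):
1. h(h(h(h(h(h(h(h(0))))))))  →  h(h(h(h(h(h(h(0)))))))   [R5 at ε]
2. h(h(h(h(h(h(h(0)))))))  →  h(h(h(h(h(h(0))))))   [R5 at ε]
3. h(h(h(h(h(h(0))))))  →  h(h(h(h(h(0)))))   [R5 at ε]
4. h(h(h(h(h(0)))))  →  h(h(h(h(0))))   [R5 at ε]
5. h(h(h(h(0))))  →  h(h(h(0)))   [R5 at ε]
6. h(h(h(0)))  →  h(h(0))   [R5 at ε]
7. h(h(0))  →  h(0)   [R5 at ε]
8. h(0)  →  0   [R5 at ε]

Reduce t₂ = h(h(h(h(s(h(p(h(0)))))))):
1. h(h(h(h(s(h(p(h(0))))))))  →  h(h(h(s(h(p(h(0)))))))   [R5 at ε]
2. h(h(h(s(h(p(h(0)))))))  →  h(h(s(h(p(h(0))))))   [R5 at ε]
3. h(h(s(h(p(h(0))))))  →  h(s(h(p(h(0)))))   [R5 at ε]
4. h(s(h(p(h(0)))))  →  s(h(p(h(0))))   [R5 at ε]
5. s(h(p(h(0))))  →  s(p(h(0)))   [R5 at 1]
6. s(p(h(0)))  →  s(p(0))   [R5 at 1.1]

no — NF(t₁) = 0, NF(t₂) = s(p(0))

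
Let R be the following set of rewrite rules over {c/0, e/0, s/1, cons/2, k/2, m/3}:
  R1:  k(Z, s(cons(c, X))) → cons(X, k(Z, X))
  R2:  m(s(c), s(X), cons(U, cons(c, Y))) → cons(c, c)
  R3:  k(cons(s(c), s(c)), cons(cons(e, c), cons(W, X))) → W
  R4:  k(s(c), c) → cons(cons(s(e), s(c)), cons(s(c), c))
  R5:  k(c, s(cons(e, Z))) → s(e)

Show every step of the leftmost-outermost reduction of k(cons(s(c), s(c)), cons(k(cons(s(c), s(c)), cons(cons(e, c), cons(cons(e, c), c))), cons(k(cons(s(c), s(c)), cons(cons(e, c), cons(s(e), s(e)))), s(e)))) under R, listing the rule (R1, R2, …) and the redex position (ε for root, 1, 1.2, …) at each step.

1. k(cons(s(c), s(c)), cons(k(cons(s(c), s(c)), cons(cons(e, c), cons(cons(e, c), c))), cons(k(cons(s(c), s(c)), cons(cons(e, c), cons(s(e), s(e)))), s(e))))  →  k(cons(s(c), s(c)), cons(cons(e, c), cons(k(cons(s(c), s(c)), cons(cons(e, c), cons(s(e), s(e)))), s(e))))   [R3 at 2.1]
2. k(cons(s(c), s(c)), cons(cons(e, c), cons(k(cons(s(c), s(c)), cons(cons(e, c), cons(s(e), s(e)))), s(e))))  →  k(cons(s(c), s(c)), cons(cons(e, c), cons(s(e), s(e))))   [R3 at ε]
3. k(cons(s(c), s(c)), cons(cons(e, c), cons(s(e), s(e))))  →  s(e)   [R3 at ε]

s(e)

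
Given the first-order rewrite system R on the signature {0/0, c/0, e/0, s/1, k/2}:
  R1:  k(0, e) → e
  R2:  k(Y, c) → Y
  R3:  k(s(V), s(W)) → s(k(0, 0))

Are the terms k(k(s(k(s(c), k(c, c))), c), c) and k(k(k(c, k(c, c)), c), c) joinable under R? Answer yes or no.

Reduce t₁ = k(k(s(k(s(c), k(c, c))), c), c):
1. k(k(s(k(s(c), k(c, c))), c), c)  →  k(s(k(s(c), k(c, c))), c)   [R2 at ε]
2. k(s(k(s(c), k(c, c))), c)  →  s(k(s(c), k(c, c)))   [R2 at ε]
3. s(k(s(c), k(c, c)))  →  s(k(s(c), c))   [R2 at 1.2]
4. s(k(s(c), c))  →  s(s(c))   [R2 at 1]

Reduce t₂ = k(k(k(c, k(c, c)), c), c):
1. k(k(k(c, k(c, c)), c), c)  →  k(k(c, k(c, c)), c)   [R2 at ε]
2. k(k(c, k(c, c)), c)  →  k(c, k(c, c))   [R2 at ε]
3. k(c, k(c, c))  →  k(c, c)   [R2 at 2]
4. k(c, c)  →  c   [R2 at ε]

no — NF(t₁) = s(s(c)), NF(t₂) = c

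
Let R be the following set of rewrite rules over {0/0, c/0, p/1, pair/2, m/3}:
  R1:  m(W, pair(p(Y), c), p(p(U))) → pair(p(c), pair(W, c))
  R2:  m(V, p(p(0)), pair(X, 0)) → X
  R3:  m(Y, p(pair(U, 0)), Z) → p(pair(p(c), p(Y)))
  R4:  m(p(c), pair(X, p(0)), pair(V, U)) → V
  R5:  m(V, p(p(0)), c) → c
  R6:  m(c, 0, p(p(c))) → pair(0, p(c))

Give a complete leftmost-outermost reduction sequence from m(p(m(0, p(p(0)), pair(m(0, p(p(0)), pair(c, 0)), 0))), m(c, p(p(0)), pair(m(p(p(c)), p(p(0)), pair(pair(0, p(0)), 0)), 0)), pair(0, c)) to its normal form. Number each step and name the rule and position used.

1. m(p(m(0, p(p(0)), pair(m(0, p(p(0)), pair(c, 0)), 0))), m(c, p(p(0)), pair(m(p(p(c)), p(p(0)), pair(pair(0, p(0)), 0)), 0)), pair(0, c))  →  m(p(m(0, p(p(0)), pair(c, 0))), m(c, p(p(0)), pair(m(p(p(c)), p(p(0)), pair(pair(0, p(0)), 0)), 0)), pair(0, c))   [R2 at 1.1]
2. m(p(m(0, p(p(0)), pair(c, 0))), m(c, p(p(0)), pair(m(p(p(c)), p(p(0)), pair(pair(0, p(0)), 0)), 0)), pair(0, c))  →  m(p(c), m(c, p(p(0)), pair(m(p(p(c)), p(p(0)), pair(pair(0, p(0)), 0)), 0)), pair(0, c))   [R2 at 1.1]
3. m(p(c), m(c, p(p(0)), pair(m(p(p(c)), p(p(0)), pair(pair(0, p(0)), 0)), 0)), pair(0, c))  →  m(p(c), m(p(p(c)), p(p(0)), pair(pair(0, p(0)), 0)), pair(0, c))   [R2 at 2]
4. m(p(c), m(p(p(c)), p(p(0)), pair(pair(0, p(0)), 0)), pair(0, c))  →  m(p(c), pair(0, p(0)), pair(0, c))   [R2 at 2]
5. m(p(c), pair(0, p(0)), pair(0, c))  →  0   [R4 at ε]

0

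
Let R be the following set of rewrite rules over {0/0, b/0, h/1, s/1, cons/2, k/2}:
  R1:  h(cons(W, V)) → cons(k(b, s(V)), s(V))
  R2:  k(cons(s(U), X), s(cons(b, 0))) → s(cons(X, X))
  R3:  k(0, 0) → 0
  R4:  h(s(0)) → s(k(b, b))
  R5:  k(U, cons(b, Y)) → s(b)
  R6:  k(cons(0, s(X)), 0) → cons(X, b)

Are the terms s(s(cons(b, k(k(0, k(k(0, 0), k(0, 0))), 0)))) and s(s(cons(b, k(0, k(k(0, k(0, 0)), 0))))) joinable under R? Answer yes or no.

Reduce t₁ = s(s(cons(b, k(k(0, k(k(0, 0), k(0, 0))), 0)))):
1. s(s(cons(b, k(k(0, k(k(0, 0), k(0, 0))), 0))))  →  s(s(cons(b, k(k(0, k(0, k(0, 0))), 0))))   [R3 at 1.1.2.1.2.1]
2. s(s(cons(b, k(k(0, k(0, k(0, 0))), 0))))  →  s(s(cons(b, k(k(0, k(0, 0)), 0))))   [R3 at 1.1.2.1.2.2]
3. s(s(cons(b, k(k(0, k(0, 0)), 0))))  →  s(s(cons(b, k(k(0, 0), 0))))   [R3 at 1.1.2.1.2]
4. s(s(cons(b, k(k(0, 0), 0))))  →  s(s(cons(b, k(0, 0))))   [R3 at 1.1.2.1]
5. s(s(cons(b, k(0, 0))))  →  s(s(cons(b, 0)))   [R3 at 1.1.2]

Reduce t₂ = s(s(cons(b, k(0, k(k(0, k(0, 0)), 0))))):
1. s(s(cons(b, k(0, k(k(0, k(0, 0)), 0)))))  →  s(s(cons(b, k(0, k(k(0, 0), 0)))))   [R3 at 1.1.2.2.1.2]
2. s(s(cons(b, k(0, k(k(0, 0), 0)))))  →  s(s(cons(b, k(0, k(0, 0)))))   [R3 at 1.1.2.2.1]
3. s(s(cons(b, k(0, k(0, 0)))))  →  s(s(cons(b, k(0, 0))))   [R3 at 1.1.2.2]
4. s(s(cons(b, k(0, 0))))  →  s(s(cons(b, 0)))   [R3 at 1.1.2]

yes — NF(t₁) = s(s(cons(b, 0))), NF(t₂) = s(s(cons(b, 0)))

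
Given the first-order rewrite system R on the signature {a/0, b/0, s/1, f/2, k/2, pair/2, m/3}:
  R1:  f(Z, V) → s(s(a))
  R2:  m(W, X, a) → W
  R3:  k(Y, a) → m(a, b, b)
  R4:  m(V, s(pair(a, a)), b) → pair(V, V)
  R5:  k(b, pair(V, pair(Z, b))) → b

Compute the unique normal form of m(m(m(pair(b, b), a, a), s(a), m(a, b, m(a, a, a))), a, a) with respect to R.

pair(b, b)

1. m(m(m(pair(b, b), a, a), s(a), m(a, b, m(a, a, a))), a, a)  →  m(m(pair(b, b), a, a), s(a), m(a, b, m(a, a, a)))   [R2 at ε]
2. m(m(pair(b, b), a, a), s(a), m(a, b, m(a, a, a)))  →  m(pair(b, b), s(a), m(a, b, m(a, a, a)))   [R2 at 1]
3. m(pair(b, b), s(a), m(a, b, m(a, a, a)))  →  m(pair(b, b), s(a), m(a, b, a))   [R2 at 3.3]
4. m(pair(b, b), s(a), m(a, b, a))  →  m(pair(b, b), s(a), a)   [R2 at 3]
5. m(pair(b, b), s(a), a)  →  pair(b, b)   [R2 at ε]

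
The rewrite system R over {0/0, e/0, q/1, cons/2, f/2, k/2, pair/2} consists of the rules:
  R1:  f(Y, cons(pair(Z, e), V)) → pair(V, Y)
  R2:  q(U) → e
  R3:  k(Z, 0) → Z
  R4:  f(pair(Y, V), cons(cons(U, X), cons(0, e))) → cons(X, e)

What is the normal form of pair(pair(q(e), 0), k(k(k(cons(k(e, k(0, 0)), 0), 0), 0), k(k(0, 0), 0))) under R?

1. pair(pair(q(e), 0), k(k(k(cons(k(e, k(0, 0)), 0), 0), 0), k(k(0, 0), 0)))  →  pair(pair(e, 0), k(k(k(cons(k(e, k(0, 0)), 0), 0), 0), k(k(0, 0), 0)))   [R2 at 1.1]
2. pair(pair(e, 0), k(k(k(cons(k(e, k(0, 0)), 0), 0), 0), k(k(0, 0), 0)))  →  pair(pair(e, 0), k(k(cons(k(e, k(0, 0)), 0), 0), k(k(0, 0), 0)))   [R3 at 2.1]
3. pair(pair(e, 0), k(k(cons(k(e, k(0, 0)), 0), 0), k(k(0, 0), 0)))  →  pair(pair(e, 0), k(cons(k(e, k(0, 0)), 0), k(k(0, 0), 0)))   [R3 at 2.1]
4. pair(pair(e, 0), k(cons(k(e, k(0, 0)), 0), k(k(0, 0), 0)))  →  pair(pair(e, 0), k(cons(k(e, 0), 0), k(k(0, 0), 0)))   [R3 at 2.1.1.2]
5. pair(pair(e, 0), k(cons(k(e, 0), 0), k(k(0, 0), 0)))  →  pair(pair(e, 0), k(cons(e, 0), k(k(0, 0), 0)))   [R3 at 2.1.1]
6. pair(pair(e, 0), k(cons(e, 0), k(k(0, 0), 0)))  →  pair(pair(e, 0), k(cons(e, 0), k(0, 0)))   [R3 at 2.2]
7. pair(pair(e, 0), k(cons(e, 0), k(0, 0)))  →  pair(pair(e, 0), k(cons(e, 0), 0))   [R3 at 2.2]
8. pair(pair(e, 0), k(cons(e, 0), 0))  →  pair(pair(e, 0), cons(e, 0))   [R3 at 2]

pair(pair(e, 0), cons(e, 0))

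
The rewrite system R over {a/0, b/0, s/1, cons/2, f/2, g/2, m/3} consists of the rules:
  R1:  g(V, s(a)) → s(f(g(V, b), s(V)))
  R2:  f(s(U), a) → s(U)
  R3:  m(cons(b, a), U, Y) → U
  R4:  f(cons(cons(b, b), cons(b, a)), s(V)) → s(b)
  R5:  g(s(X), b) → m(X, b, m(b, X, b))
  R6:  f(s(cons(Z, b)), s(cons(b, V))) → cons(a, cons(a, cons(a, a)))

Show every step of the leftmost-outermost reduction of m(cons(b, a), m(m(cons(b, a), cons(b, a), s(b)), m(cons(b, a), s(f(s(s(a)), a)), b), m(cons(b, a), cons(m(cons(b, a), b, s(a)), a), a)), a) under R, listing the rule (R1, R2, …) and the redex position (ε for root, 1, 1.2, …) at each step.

s(s(s(a)))

1. m(cons(b, a), m(m(cons(b, a), cons(b, a), s(b)), m(cons(b, a), s(f(s(s(a)), a)), b), m(cons(b, a), cons(m(cons(b, a), b, s(a)), a), a)), a)  →  m(m(cons(b, a), cons(b, a), s(b)), m(cons(b, a), s(f(s(s(a)), a)), b), m(cons(b, a), cons(m(cons(b, a), b, s(a)), a), a))   [R3 at ε]
2. m(m(cons(b, a), cons(b, a), s(b)), m(cons(b, a), s(f(s(s(a)), a)), b), m(cons(b, a), cons(m(cons(b, a), b, s(a)), a), a))  →  m(cons(b, a), m(cons(b, a), s(f(s(s(a)), a)), b), m(cons(b, a), cons(m(cons(b, a), b, s(a)), a), a))   [R3 at 1]
3. m(cons(b, a), m(cons(b, a), s(f(s(s(a)), a)), b), m(cons(b, a), cons(m(cons(b, a), b, s(a)), a), a))  →  m(cons(b, a), s(f(s(s(a)), a)), b)   [R3 at ε]
4. m(cons(b, a), s(f(s(s(a)), a)), b)  →  s(f(s(s(a)), a))   [R3 at ε]
5. s(f(s(s(a)), a))  →  s(s(s(a)))   [R2 at 1]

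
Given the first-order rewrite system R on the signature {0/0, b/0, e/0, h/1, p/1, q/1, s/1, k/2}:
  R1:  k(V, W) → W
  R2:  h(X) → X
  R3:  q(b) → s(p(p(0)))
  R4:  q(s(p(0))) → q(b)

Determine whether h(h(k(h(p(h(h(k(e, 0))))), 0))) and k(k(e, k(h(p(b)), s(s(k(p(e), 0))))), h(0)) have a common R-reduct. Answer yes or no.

yes — NF(t₁) = 0, NF(t₂) = 0

Reduce t₁ = h(h(k(h(p(h(h(k(e, 0))))), 0))):
1. h(h(k(h(p(h(h(k(e, 0))))), 0)))  →  h(k(h(p(h(h(k(e, 0))))), 0))   [R2 at ε]
2. h(k(h(p(h(h(k(e, 0))))), 0))  →  k(h(p(h(h(k(e, 0))))), 0)   [R2 at ε]
3. k(h(p(h(h(k(e, 0))))), 0)  →  0   [R1 at ε]

Reduce t₂ = k(k(e, k(h(p(b)), s(s(k(p(e), 0))))), h(0)):
1. k(k(e, k(h(p(b)), s(s(k(p(e), 0))))), h(0))  →  h(0)   [R1 at ε]
2. h(0)  →  0   [R2 at ε]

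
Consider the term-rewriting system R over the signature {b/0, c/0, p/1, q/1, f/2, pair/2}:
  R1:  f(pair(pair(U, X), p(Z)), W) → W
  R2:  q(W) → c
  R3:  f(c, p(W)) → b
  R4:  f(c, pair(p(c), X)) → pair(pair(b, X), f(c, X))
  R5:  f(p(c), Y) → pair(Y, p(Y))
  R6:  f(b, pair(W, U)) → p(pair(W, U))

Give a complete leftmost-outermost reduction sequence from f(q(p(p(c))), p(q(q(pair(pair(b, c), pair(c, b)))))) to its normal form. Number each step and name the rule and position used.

1. f(q(p(p(c))), p(q(q(pair(pair(b, c), pair(c, b))))))  →  f(c, p(q(q(pair(pair(b, c), pair(c, b))))))   [R2 at 1]
2. f(c, p(q(q(pair(pair(b, c), pair(c, b))))))  →  b   [R3 at ε]

b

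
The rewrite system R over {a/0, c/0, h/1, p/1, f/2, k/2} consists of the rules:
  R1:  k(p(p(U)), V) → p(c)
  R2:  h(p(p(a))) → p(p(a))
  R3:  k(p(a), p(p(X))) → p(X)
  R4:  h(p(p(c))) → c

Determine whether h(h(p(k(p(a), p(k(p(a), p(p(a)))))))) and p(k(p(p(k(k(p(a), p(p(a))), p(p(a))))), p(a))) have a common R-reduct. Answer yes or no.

Reduce t₁ = h(h(p(k(p(a), p(k(p(a), p(p(a)))))))):
1. h(h(p(k(p(a), p(k(p(a), p(p(a))))))))  →  h(h(p(k(p(a), p(p(a))))))   [R3 at 1.1.1.2.1]
2. h(h(p(k(p(a), p(p(a))))))  →  h(h(p(p(a))))   [R3 at 1.1.1]
3. h(h(p(p(a))))  →  h(p(p(a)))   [R2 at 1]
4. h(p(p(a)))  →  p(p(a))   [R2 at ε]

Reduce t₂ = p(k(p(p(k(k(p(a), p(p(a))), p(p(a))))), p(a))):
1. p(k(p(p(k(k(p(a), p(p(a))), p(p(a))))), p(a)))  →  p(p(c))   [R1 at 1]

no — NF(t₁) = p(p(a)), NF(t₂) = p(p(c))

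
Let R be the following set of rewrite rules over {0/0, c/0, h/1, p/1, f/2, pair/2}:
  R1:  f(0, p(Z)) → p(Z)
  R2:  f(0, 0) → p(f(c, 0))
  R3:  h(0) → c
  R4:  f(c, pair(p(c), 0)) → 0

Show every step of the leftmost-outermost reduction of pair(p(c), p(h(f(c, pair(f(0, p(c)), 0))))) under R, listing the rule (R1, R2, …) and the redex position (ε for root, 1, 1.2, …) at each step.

1. pair(p(c), p(h(f(c, pair(f(0, p(c)), 0)))))  →  pair(p(c), p(h(f(c, pair(p(c), 0)))))   [R1 at 2.1.1.2.1]
2. pair(p(c), p(h(f(c, pair(p(c), 0)))))  →  pair(p(c), p(h(0)))   [R4 at 2.1.1]
3. pair(p(c), p(h(0)))  →  pair(p(c), p(c))   [R3 at 2.1]

pair(p(c), p(c))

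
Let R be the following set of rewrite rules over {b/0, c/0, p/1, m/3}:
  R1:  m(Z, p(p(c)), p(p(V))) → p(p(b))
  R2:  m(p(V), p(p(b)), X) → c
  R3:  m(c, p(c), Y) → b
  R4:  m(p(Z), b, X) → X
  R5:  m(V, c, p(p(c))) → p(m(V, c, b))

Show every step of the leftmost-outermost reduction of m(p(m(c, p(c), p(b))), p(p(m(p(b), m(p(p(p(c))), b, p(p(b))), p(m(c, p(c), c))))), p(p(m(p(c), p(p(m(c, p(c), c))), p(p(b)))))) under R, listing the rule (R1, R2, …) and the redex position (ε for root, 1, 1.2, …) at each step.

1. m(p(m(c, p(c), p(b))), p(p(m(p(b), m(p(p(p(c))), b, p(p(b))), p(m(c, p(c), c))))), p(p(m(p(c), p(p(m(c, p(c), c))), p(p(b))))))  →  m(p(b), p(p(m(p(b), m(p(p(p(c))), b, p(p(b))), p(m(c, p(c), c))))), p(p(m(p(c), p(p(m(c, p(c), c))), p(p(b))))))   [R3 at 1.1]
2. m(p(b), p(p(m(p(b), m(p(p(p(c))), b, p(p(b))), p(m(c, p(c), c))))), p(p(m(p(c), p(p(m(c, p(c), c))), p(p(b))))))  →  m(p(b), p(p(m(p(b), p(p(b)), p(m(c, p(c), c))))), p(p(m(p(c), p(p(m(c, p(c), c))), p(p(b))))))   [R4 at 2.1.1.2]
3. m(p(b), p(p(m(p(b), p(p(b)), p(m(c, p(c), c))))), p(p(m(p(c), p(p(m(c, p(c), c))), p(p(b))))))  →  m(p(b), p(p(c)), p(p(m(p(c), p(p(m(c, p(c), c))), p(p(b))))))   [R2 at 2.1.1]
4. m(p(b), p(p(c)), p(p(m(p(c), p(p(m(c, p(c), c))), p(p(b))))))  →  p(p(b))   [R1 at ε]

p(p(b))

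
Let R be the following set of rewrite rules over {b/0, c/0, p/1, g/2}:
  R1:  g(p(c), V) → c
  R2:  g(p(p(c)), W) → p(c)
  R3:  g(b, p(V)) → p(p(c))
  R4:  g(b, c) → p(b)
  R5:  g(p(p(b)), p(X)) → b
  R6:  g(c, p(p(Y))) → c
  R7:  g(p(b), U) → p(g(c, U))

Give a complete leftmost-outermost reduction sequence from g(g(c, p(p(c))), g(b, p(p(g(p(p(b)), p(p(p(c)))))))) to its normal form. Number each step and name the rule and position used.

c

1. g(g(c, p(p(c))), g(b, p(p(g(p(p(b)), p(p(p(c))))))))  →  g(c, g(b, p(p(g(p(p(b)), p(p(p(c))))))))   [R6 at 1]
2. g(c, g(b, p(p(g(p(p(b)), p(p(p(c))))))))  →  g(c, p(p(c)))   [R3 at 2]
3. g(c, p(p(c)))  →  c   [R6 at ε]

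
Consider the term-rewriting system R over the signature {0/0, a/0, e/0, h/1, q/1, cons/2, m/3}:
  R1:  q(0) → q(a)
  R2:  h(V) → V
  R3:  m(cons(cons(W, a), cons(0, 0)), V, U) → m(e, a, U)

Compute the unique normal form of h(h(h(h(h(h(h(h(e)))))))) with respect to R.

e

1. h(h(h(h(h(h(h(h(e))))))))  →  h(h(h(h(h(h(h(e)))))))   [R2 at ε]
2. h(h(h(h(h(h(h(e)))))))  →  h(h(h(h(h(h(e))))))   [R2 at ε]
3. h(h(h(h(h(h(e))))))  →  h(h(h(h(h(e)))))   [R2 at ε]
4. h(h(h(h(h(e)))))  →  h(h(h(h(e))))   [R2 at ε]
5. h(h(h(h(e))))  →  h(h(h(e)))   [R2 at ε]
6. h(h(h(e)))  →  h(h(e))   [R2 at ε]
7. h(h(e))  →  h(e)   [R2 at ε]
8. h(e)  →  e   [R2 at ε]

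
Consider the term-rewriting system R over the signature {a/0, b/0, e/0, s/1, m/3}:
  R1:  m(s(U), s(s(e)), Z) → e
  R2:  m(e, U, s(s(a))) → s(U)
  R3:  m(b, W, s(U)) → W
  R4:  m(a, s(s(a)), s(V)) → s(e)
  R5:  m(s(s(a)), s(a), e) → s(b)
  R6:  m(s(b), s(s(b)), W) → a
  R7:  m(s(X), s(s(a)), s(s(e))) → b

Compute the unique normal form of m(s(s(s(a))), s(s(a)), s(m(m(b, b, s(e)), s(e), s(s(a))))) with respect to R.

b

1. m(s(s(s(a))), s(s(a)), s(m(m(b, b, s(e)), s(e), s(s(a)))))  →  m(s(s(s(a))), s(s(a)), s(m(b, s(e), s(s(a)))))   [R3 at 3.1.1]
2. m(s(s(s(a))), s(s(a)), s(m(b, s(e), s(s(a)))))  →  m(s(s(s(a))), s(s(a)), s(s(e)))   [R3 at 3.1]
3. m(s(s(s(a))), s(s(a)), s(s(e)))  →  b   [R7 at ε]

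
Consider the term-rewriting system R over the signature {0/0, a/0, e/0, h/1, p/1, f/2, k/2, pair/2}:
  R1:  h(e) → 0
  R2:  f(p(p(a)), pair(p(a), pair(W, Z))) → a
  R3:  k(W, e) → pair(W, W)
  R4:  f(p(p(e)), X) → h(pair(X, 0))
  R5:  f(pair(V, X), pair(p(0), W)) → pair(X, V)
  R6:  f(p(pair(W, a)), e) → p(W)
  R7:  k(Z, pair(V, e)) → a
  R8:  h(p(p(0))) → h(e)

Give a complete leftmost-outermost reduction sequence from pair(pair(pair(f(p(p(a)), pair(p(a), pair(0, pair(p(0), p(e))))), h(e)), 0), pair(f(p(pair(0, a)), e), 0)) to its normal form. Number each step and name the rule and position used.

1. pair(pair(pair(f(p(p(a)), pair(p(a), pair(0, pair(p(0), p(e))))), h(e)), 0), pair(f(p(pair(0, a)), e), 0))  →  pair(pair(pair(a, h(e)), 0), pair(f(p(pair(0, a)), e), 0))   [R2 at 1.1.1]
2. pair(pair(pair(a, h(e)), 0), pair(f(p(pair(0, a)), e), 0))  →  pair(pair(pair(a, 0), 0), pair(f(p(pair(0, a)), e), 0))   [R1 at 1.1.2]
3. pair(pair(pair(a, 0), 0), pair(f(p(pair(0, a)), e), 0))  →  pair(pair(pair(a, 0), 0), pair(p(0), 0))   [R6 at 2.1]

pair(pair(pair(a, 0), 0), pair(p(0), 0))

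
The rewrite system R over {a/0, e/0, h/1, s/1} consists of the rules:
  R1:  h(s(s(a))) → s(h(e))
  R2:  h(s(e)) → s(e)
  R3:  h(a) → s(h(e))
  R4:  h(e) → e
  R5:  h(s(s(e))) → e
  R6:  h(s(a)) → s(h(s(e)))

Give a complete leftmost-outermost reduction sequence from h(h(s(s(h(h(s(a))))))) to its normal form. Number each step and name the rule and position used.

e

1. h(h(s(s(h(h(s(a)))))))  →  h(h(s(s(h(s(h(s(e))))))))   [R6 at 1.1.1.1.1]
2. h(h(s(s(h(s(h(s(e))))))))  →  h(h(s(s(h(s(s(e)))))))   [R2 at 1.1.1.1.1.1]
3. h(h(s(s(h(s(s(e)))))))  →  h(h(s(s(e))))   [R5 at 1.1.1.1]
4. h(h(s(s(e))))  →  h(e)   [R5 at 1]
5. h(e)  →  e   [R4 at ε]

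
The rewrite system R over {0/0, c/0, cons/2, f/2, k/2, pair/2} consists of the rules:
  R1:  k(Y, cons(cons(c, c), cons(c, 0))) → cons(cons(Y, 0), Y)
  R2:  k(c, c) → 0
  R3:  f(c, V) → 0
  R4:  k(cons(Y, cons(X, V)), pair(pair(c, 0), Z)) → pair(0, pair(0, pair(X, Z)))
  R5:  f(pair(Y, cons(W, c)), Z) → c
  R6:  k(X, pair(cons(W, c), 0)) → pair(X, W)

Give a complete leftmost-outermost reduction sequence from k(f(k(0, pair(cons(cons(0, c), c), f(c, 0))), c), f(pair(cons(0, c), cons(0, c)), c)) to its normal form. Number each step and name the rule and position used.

1. k(f(k(0, pair(cons(cons(0, c), c), f(c, 0))), c), f(pair(cons(0, c), cons(0, c)), c))  →  k(f(k(0, pair(cons(cons(0, c), c), 0)), c), f(pair(cons(0, c), cons(0, c)), c))   [R3 at 1.1.2.2]
2. k(f(k(0, pair(cons(cons(0, c), c), 0)), c), f(pair(cons(0, c), cons(0, c)), c))  →  k(f(pair(0, cons(0, c)), c), f(pair(cons(0, c), cons(0, c)), c))   [R6 at 1.1]
3. k(f(pair(0, cons(0, c)), c), f(pair(cons(0, c), cons(0, c)), c))  →  k(c, f(pair(cons(0, c), cons(0, c)), c))   [R5 at 1]
4. k(c, f(pair(cons(0, c), cons(0, c)), c))  →  k(c, c)   [R5 at 2]
5. k(c, c)  →  0   [R2 at ε]

0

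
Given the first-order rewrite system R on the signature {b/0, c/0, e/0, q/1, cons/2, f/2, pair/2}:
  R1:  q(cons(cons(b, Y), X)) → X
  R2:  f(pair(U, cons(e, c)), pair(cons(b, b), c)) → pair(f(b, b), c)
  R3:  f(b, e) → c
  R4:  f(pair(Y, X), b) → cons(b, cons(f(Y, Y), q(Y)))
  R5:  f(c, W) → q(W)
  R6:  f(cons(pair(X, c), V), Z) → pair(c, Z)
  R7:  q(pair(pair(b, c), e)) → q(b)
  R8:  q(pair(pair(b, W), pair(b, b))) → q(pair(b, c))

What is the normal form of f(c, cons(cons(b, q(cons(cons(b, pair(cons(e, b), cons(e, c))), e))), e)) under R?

e

1. f(c, cons(cons(b, q(cons(cons(b, pair(cons(e, b), cons(e, c))), e))), e))  →  q(cons(cons(b, q(cons(cons(b, pair(cons(e, b), cons(e, c))), e))), e))   [R5 at ε]
2. q(cons(cons(b, q(cons(cons(b, pair(cons(e, b), cons(e, c))), e))), e))  →  e   [R1 at ε]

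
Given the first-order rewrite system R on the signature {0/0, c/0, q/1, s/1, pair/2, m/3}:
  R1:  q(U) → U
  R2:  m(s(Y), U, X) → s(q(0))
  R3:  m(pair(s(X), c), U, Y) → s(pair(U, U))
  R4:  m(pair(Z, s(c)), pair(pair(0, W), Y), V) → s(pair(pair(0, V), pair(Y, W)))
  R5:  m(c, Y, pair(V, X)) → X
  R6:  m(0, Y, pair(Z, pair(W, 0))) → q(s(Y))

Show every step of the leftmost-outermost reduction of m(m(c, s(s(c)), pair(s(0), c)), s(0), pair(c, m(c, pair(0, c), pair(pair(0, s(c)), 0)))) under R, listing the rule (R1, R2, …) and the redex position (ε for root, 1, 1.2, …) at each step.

1. m(m(c, s(s(c)), pair(s(0), c)), s(0), pair(c, m(c, pair(0, c), pair(pair(0, s(c)), 0))))  →  m(c, s(0), pair(c, m(c, pair(0, c), pair(pair(0, s(c)), 0))))   [R5 at 1]
2. m(c, s(0), pair(c, m(c, pair(0, c), pair(pair(0, s(c)), 0))))  →  m(c, pair(0, c), pair(pair(0, s(c)), 0))   [R5 at ε]
3. m(c, pair(0, c), pair(pair(0, s(c)), 0))  →  0   [R5 at ε]

0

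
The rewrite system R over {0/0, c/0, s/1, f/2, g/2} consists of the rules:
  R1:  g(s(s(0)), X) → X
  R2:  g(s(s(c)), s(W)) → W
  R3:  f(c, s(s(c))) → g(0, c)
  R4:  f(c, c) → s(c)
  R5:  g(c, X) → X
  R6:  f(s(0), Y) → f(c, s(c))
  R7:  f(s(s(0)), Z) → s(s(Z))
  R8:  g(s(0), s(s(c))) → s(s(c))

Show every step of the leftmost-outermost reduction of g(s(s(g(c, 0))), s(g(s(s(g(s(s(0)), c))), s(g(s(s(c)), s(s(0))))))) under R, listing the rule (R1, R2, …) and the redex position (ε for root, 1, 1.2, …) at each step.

1. g(s(s(g(c, 0))), s(g(s(s(g(s(s(0)), c))), s(g(s(s(c)), s(s(0)))))))  →  g(s(s(0)), s(g(s(s(g(s(s(0)), c))), s(g(s(s(c)), s(s(0)))))))   [R5 at 1.1.1]
2. g(s(s(0)), s(g(s(s(g(s(s(0)), c))), s(g(s(s(c)), s(s(0)))))))  →  s(g(s(s(g(s(s(0)), c))), s(g(s(s(c)), s(s(0))))))   [R1 at ε]
3. s(g(s(s(g(s(s(0)), c))), s(g(s(s(c)), s(s(0))))))  →  s(g(s(s(c)), s(g(s(s(c)), s(s(0))))))   [R1 at 1.1.1.1]
4. s(g(s(s(c)), s(g(s(s(c)), s(s(0))))))  →  s(g(s(s(c)), s(s(0))))   [R2 at 1]
5. s(g(s(s(c)), s(s(0))))  →  s(s(0))   [R2 at 1]

s(s(0))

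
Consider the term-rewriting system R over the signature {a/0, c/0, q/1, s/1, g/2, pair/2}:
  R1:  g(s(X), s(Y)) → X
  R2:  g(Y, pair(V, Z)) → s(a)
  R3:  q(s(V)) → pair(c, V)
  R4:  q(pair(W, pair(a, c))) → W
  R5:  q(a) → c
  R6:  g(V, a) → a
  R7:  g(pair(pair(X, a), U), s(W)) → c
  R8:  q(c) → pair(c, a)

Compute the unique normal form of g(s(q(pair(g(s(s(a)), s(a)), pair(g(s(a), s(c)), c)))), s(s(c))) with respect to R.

1. g(s(q(pair(g(s(s(a)), s(a)), pair(g(s(a), s(c)), c)))), s(s(c)))  →  q(pair(g(s(s(a)), s(a)), pair(g(s(a), s(c)), c)))   [R1 at ε]
2. q(pair(g(s(s(a)), s(a)), pair(g(s(a), s(c)), c)))  →  q(pair(s(a), pair(g(s(a), s(c)), c)))   [R1 at 1.1]
3. q(pair(s(a), pair(g(s(a), s(c)), c)))  →  q(pair(s(a), pair(a, c)))   [R1 at 1.2.1]
4. q(pair(s(a), pair(a, c)))  →  s(a)   [R4 at ε]

s(a)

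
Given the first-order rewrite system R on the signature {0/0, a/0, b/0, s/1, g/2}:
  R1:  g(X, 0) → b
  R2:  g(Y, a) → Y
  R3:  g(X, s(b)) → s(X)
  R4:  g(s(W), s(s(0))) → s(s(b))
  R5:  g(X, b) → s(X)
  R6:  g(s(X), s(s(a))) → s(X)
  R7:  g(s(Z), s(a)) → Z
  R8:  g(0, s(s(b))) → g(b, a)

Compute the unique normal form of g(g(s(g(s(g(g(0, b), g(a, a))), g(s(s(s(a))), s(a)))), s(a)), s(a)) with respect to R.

s(0)

1. g(g(s(g(s(g(g(0, b), g(a, a))), g(s(s(s(a))), s(a)))), s(a)), s(a))  →  g(g(s(g(g(0, b), g(a, a))), g(s(s(s(a))), s(a))), s(a))   [R7 at 1]
2. g(g(s(g(g(0, b), g(a, a))), g(s(s(s(a))), s(a))), s(a))  →  g(g(s(g(s(0), g(a, a))), g(s(s(s(a))), s(a))), s(a))   [R5 at 1.1.1.1]
3. g(g(s(g(s(0), g(a, a))), g(s(s(s(a))), s(a))), s(a))  →  g(g(s(g(s(0), a)), g(s(s(s(a))), s(a))), s(a))   [R2 at 1.1.1.2]
4. g(g(s(g(s(0), a)), g(s(s(s(a))), s(a))), s(a))  →  g(g(s(s(0)), g(s(s(s(a))), s(a))), s(a))   [R2 at 1.1.1]
5. g(g(s(s(0)), g(s(s(s(a))), s(a))), s(a))  →  g(g(s(s(0)), s(s(a))), s(a))   [R7 at 1.2]
6. g(g(s(s(0)), s(s(a))), s(a))  →  g(s(s(0)), s(a))   [R6 at 1]
7. g(s(s(0)), s(a))  →  s(0)   [R7 at ε]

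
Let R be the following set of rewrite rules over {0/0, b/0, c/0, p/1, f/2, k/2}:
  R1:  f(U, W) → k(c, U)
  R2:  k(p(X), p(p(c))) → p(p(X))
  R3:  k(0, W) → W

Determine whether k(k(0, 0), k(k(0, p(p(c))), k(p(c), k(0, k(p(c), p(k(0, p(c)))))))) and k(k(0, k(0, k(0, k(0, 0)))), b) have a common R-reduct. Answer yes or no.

Reduce t₁ = k(k(0, 0), k(k(0, p(p(c))), k(p(c), k(0, k(p(c), p(k(0, p(c)))))))):
1. k(k(0, 0), k(k(0, p(p(c))), k(p(c), k(0, k(p(c), p(k(0, p(c))))))))  →  k(0, k(k(0, p(p(c))), k(p(c), k(0, k(p(c), p(k(0, p(c))))))))   [R3 at 1]
2. k(0, k(k(0, p(p(c))), k(p(c), k(0, k(p(c), p(k(0, p(c))))))))  →  k(k(0, p(p(c))), k(p(c), k(0, k(p(c), p(k(0, p(c)))))))   [R3 at ε]
3. k(k(0, p(p(c))), k(p(c), k(0, k(p(c), p(k(0, p(c)))))))  →  k(p(p(c)), k(p(c), k(0, k(p(c), p(k(0, p(c)))))))   [R3 at 1]
4. k(p(p(c)), k(p(c), k(0, k(p(c), p(k(0, p(c)))))))  →  k(p(p(c)), k(p(c), k(p(c), p(k(0, p(c))))))   [R3 at 2.2]
5. k(p(p(c)), k(p(c), k(p(c), p(k(0, p(c))))))  →  k(p(p(c)), k(p(c), k(p(c), p(p(c)))))   [R3 at 2.2.2.1]
6. k(p(p(c)), k(p(c), k(p(c), p(p(c)))))  →  k(p(p(c)), k(p(c), p(p(c))))   [R2 at 2.2]
7. k(p(p(c)), k(p(c), p(p(c))))  →  k(p(p(c)), p(p(c)))   [R2 at 2]
8. k(p(p(c)), p(p(c)))  →  p(p(p(c)))   [R2 at ε]

Reduce t₂ = k(k(0, k(0, k(0, k(0, 0)))), b):
1. k(k(0, k(0, k(0, k(0, 0)))), b)  →  k(k(0, k(0, k(0, 0))), b)   [R3 at 1]
2. k(k(0, k(0, k(0, 0))), b)  →  k(k(0, k(0, 0)), b)   [R3 at 1]
3. k(k(0, k(0, 0)), b)  →  k(k(0, 0), b)   [R3 at 1]
4. k(k(0, 0), b)  →  k(0, b)   [R3 at 1]
5. k(0, b)  →  b   [R3 at ε]

no — NF(t₁) = p(p(p(c))), NF(t₂) = b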